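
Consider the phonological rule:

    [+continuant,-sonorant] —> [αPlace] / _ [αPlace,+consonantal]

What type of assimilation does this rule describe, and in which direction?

The rule copies the place features (abbreviated [Place]) from the environment onto the target, so the assimilating feature is place.
Since the environment is written after the underscore, the trigger follows the target; the direction is regressive.

regressive place assimilation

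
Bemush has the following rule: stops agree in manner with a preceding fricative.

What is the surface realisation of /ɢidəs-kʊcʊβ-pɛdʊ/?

The rule targets /k/ (voiceless velar stop), which sits after the trigger /s/ (fricative).
Changing only its manner to fricative gives [x] — the voiceless velar fricative.
At the second juncture, /p/ likewise becomes [ɸ] adjacent to /β/.

[ɢidəsxʊcʊβɸɛdʊ]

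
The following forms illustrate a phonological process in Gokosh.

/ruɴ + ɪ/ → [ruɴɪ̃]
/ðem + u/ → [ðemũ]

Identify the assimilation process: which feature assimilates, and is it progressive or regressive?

The vowel /ɪ/ surfaces as nasalised [ɪ̃] next to the preceding nasal /ɴ/ — it has acquired the [+nasal] feature of its neighbour.
Likewise in the remaining data: /u/ → [ũ] after /m/ — each time a vowel is nasalised next to a preceding nasal.
Because the conditioning nasal is to the left of the vowel that changes, the process is progressive (perseverative).

progressive nasality assimilation (vowel nasalisation)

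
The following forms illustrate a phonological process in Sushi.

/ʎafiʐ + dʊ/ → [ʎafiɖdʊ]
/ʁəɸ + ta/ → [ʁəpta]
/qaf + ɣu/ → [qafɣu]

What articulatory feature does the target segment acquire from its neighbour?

Underlying /ʐ/ is realised as [ɖ] next to /d/; /d/ itself does not change.
/ʐ/ is a fricative while /d/ is a stop; the output [ɖ] is a stop, matching the trigger — so the feature that spreads is manner.
The other alternating form patterns the same way: /ɸ/ → [p] before /t/ (fricative → stop, matching a stop) — only manner changes, and always toward the following segment.
Nothing changes in [qafɣu]: there the adjacent consonants already agree in manner (/f/ and /ɣ/ are both fricatives), so this form is consistent with the same rule.

manner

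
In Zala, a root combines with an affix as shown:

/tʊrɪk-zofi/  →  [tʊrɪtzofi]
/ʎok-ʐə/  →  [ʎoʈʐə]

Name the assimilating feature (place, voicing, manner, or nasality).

The segment that alternates is /k/, which surfaces as [t] when adjacent to /z/.
The change velar → alveolar matches the place of the following /z/, identifying this as place assimilation.
The same holds elsewhere in the data: /k/ → [ʈ] before /ʐ/ (velar → retroflex, matching retroflex) — only place changes, and always toward the following segment.

place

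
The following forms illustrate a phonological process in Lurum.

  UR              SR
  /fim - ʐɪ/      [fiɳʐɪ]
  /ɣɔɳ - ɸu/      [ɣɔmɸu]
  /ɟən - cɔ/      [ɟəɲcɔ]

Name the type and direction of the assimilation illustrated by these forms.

The segment that alternates is /m/, which surfaces as [ɳ] when adjacent to /ʐ/.
/m/ is bilabial while /ʐ/ is retroflex; the output [ɳ] is retroflex, matching the trigger — so the feature that spreads is place.
Manner and voice are unchanged, so the assimilation is partial, not total.
The same holds elsewhere in the data: /ɳ/ → [m] before /ɸ/ (retroflex → bilabial, matching bilabial); /n/ → [ɲ] before /c/ (alveolar → palatal, matching palatal) — only place changes, and always toward the following segment.
Since the segment that changes precedes the conditioning segment, the assimilation is regressive.

regressive place assimilation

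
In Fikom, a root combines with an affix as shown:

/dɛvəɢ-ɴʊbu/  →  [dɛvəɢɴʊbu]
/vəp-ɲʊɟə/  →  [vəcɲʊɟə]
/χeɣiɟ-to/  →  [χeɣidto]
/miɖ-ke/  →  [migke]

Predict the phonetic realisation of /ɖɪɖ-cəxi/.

[ɖɪɟcəxi]

The data show regressive place assimilation: /p/ → [c] before /ɲ/; /ɟ/ → [d] before /t/; /ɖ/ → [g] before /k/. In each pair only place changes, matching the following consonant, while manner and voice stay constant.
Nothing changes in [dɛvəɢɴʊbu]: there the adjacent consonants already agree in place (/ɢ/ and /ɴ/ are both uvular), so this form is consistent with the same rule.
The rule targets /ɖ/ (voiced retroflex stop), which sits before the trigger /c/ (palatal).
The voiced palatal stop is [ɟ], so /ɖ/ → [ɟ].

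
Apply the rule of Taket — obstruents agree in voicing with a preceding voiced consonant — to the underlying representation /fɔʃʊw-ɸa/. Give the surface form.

[fɔʃʊwβa]

The rule targets /ɸ/ (voiceless bilabial fricative), which sits after the trigger /w/ (voiced).
A voiced bilabial fricative is [β], so the surface segment is [β].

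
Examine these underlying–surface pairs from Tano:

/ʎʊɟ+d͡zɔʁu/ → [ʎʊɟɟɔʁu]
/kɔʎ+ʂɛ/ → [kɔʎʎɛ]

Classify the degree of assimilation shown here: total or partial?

total assimilation

Underlying /d͡z/ is realised as [ɟ] next to /ɟ/; /ɟ/ itself does not change.
The output [ɟ] is identical to the trigger /ɟ/ — every feature (place, manner, voicing) has been copied — so this is total assimilation.
The remaining alternation confirms this: /ʂ/ → [ʎ] after /ʎ/ — in each case the output is a copy of the preceding consonant.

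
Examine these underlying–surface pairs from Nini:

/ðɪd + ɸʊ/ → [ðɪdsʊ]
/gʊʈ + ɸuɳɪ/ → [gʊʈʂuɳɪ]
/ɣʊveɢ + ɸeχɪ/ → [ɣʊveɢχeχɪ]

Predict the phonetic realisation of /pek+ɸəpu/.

[pekxəpu]

The data show progressive place assimilation: /ɸ/ → [s] after /d/; /ɸ/ → [ʂ] after /ʈ/; /ɸ/ → [χ] after /ɢ/. In each pair only place changes, matching the preceding consonant, while manner and voice stay constant.
The rule targets /ɸ/ (voiceless bilabial fricative), which sits after the trigger /k/ (velar).
Changing only its place to velar gives [x] — the voiceless velar fricative.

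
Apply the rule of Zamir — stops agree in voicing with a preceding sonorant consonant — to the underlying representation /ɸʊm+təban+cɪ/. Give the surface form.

[ɸʊmdəbanɟɪ]

The rule targets /t/ (voiceless alveolar stop), which sits after the trigger /m/ (voiced).
Changing only its voicing to voiced gives [d] — the voiced alveolar stop.
The same rule applies at the second boundary: /c/ → [ɟ] next to /n/.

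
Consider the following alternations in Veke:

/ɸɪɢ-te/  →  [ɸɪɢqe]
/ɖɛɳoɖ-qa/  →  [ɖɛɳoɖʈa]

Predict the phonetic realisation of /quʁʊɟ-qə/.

[quʁʊɟcə]

The data show progressive place assimilation: /t/ → [q] after /ɢ/; /q/ → [ʈ] after /ɖ/. In each pair only place changes, matching the preceding consonant, while manner and voice stay constant.
The rule targets /q/ (voiceless uvular stop), which sits after the trigger /ɟ/ (palatal).
A voiceless palatal stop is [c], so the surface segment is [c].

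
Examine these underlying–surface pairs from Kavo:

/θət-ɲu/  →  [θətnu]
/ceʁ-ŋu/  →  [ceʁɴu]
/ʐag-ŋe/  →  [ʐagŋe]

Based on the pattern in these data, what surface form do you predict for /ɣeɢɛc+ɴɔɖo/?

[ɣeɢɛcɲɔɖo]

The data show progressive place assimilation: /ɲ/ → [n] after /t/; /ŋ/ → [ɴ] after /ʁ/. In each pair only place changes, matching the preceding consonant, while manner and voice stay constant.
No alternation appears in [ʐagŋe]: there the adjacent consonants already agree in place (/ŋ/ and /g/ are both velar), so this form is consistent with the same rule.
/ɴ/ is a voiced uvular nasal. The preceding trigger /c/ is palatal, so /ɴ/ must become palatal as well.
The voiced palatal nasal is [ɲ], so /ɴ/ → [ɲ].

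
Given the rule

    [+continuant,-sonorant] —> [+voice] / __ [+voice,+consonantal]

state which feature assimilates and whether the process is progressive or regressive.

regressive voicing assimilation

The target ([+continuant,-sonorant], fricatives) acquires [+voice] next to a voiced consonant ([+voice,+consonantal]) — it takes on the voicing of its neighbour, so the feature that spreads is voicing.
The conditioning segment sits to the right of the focus bar, meaning the trigger follows the segment that changes — regressive assimilation.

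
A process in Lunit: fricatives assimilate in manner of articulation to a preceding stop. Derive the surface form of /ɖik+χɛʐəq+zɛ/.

[ɖikqɛʐəqdɛ]

The rule targets /χ/ (voiceless uvular fricative), which sits after the trigger /k/ (stop).
The voiceless uvular stop is [q], so /χ/ → [q].
The same rule applies at the second boundary: /z/ → [d] next to /q/.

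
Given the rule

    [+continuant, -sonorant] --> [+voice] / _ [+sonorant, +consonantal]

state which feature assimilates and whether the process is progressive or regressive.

regressive voicing assimilation

The target ([+continuant, -sonorant], fricatives) acquires [+voice] next to a sonorant consonant ([+sonorant, +consonantal]) — it takes on the voicing of its neighbour, so the feature that spreads is voicing.
The conditioning segment sits to the right of the focus bar, meaning the trigger follows the segment that changes — regressive assimilation.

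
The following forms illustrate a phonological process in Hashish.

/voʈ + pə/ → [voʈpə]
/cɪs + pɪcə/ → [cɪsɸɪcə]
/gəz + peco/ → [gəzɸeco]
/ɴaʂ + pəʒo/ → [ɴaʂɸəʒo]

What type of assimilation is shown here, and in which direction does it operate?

progressive manner assimilation

Underlying /p/ is realised as [ɸ] next to /s/; /s/ itself does not change.
The change stop → fricative matches the manner of the preceding /s/, identifying this as manner assimilation.
Place and voice are unchanged, so the assimilation is partial, not total.
The other alternating forms pattern the same way: /p/ → [ɸ] after /z/ (stop → fricative, matching a fricative); /p/ → [ɸ] after /ʂ/ (stop → fricative, matching a fricative) — only manner changes, and always toward the preceding segment.
Nothing changes in [voʈpə]: there the adjacent consonants already agree in manner (/p/ and /ʈ/ are both stops), so this form is consistent with the same rule.
Since the segment that changes follows the conditioning segment, the assimilation is progressive.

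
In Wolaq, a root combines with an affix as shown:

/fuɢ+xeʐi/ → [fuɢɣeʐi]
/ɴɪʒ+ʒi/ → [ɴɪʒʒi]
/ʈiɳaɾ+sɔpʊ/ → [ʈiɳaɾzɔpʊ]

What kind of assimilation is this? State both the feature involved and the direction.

The segment that alternates is /x/, which surfaces as [ɣ] when adjacent to /ɢ/.
The change voiceless → voiced matches the voicing of the preceding /ɢ/, identifying this as voicing assimilation.
Place and manner are unchanged, so the assimilation is partial, not total.
The other alternating form patterns the same way: /s/ → [z] after /ɾ/ (voiceless → voiced, matching voiced) — only voicing changes, and always toward the preceding segment.
Nothing changes in [ɴɪʒʒi]: there the adjacent consonants already agree in voicing (/ʒ/ and /ʒ/ are both voiced), so this form is consistent with the same rule.
Since the segment that changes follows the conditioning segment, the assimilation is progressive.

progressive voicing assimilation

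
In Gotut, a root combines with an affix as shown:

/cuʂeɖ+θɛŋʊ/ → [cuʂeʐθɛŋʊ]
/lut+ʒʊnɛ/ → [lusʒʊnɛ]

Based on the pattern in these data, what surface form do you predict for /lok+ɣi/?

The data show regressive manner assimilation: /ɖ/ → [ʐ] before /θ/; /t/ → [s] before /ʒ/. In each pair only manner changes, matching the following consonant, while place and voice stay constant.
The rule targets /k/ (voiceless velar stop), which sits before the trigger /ɣ/ (fricative).
The voiceless velar fricative is [x], so /k/ → [x].

[loxɣi]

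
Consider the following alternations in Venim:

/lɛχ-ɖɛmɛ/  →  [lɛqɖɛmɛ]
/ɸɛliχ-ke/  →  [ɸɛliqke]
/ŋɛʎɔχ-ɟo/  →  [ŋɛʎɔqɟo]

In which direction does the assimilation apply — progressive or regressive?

regressive

The segment that alternates is /χ/, which surfaces as [q] when adjacent to /ɖ/.
The change fricative → stop matches the manner of the following /ɖ/, identifying this as manner assimilation.
The same holds elsewhere in the data: /χ/ → [q] before /k/ (fricative → stop, matching a stop); /χ/ → [q] before /ɟ/ (fricative → stop, matching a stop) — only manner changes, and always toward the following segment.
Since the segment that changes precedes the conditioning segment, the assimilation is regressive.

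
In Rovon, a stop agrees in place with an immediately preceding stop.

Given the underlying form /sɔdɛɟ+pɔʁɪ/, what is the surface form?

The rule targets /p/ (voiceless bilabial stop), which sits after the trigger /ɟ/ (palatal).
Changing only its place to palatal gives [c] — the voiceless palatal stop.

[sɔdɛɟcɔʁɪ]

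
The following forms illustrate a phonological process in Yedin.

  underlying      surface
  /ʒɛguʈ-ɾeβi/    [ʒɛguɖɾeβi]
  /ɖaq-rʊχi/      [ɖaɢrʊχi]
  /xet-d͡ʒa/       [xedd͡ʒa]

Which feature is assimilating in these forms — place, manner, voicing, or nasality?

voicing

Comparing underlying and surface forms, /ʈ/ → [ɖ] is the alternation; the neighbouring /ɾ/ is constant.
/ʈ/ is voiceless while /ɾ/ is voiced; the output [ɖ] is voiced, matching the trigger — so the feature that spreads is voicing.
The other alternating forms pattern the same way: /q/ → [ɢ] before /r/ (voiceless → voiced, matching voiced); /t/ → [d] before /d͡ʒ/ (voiceless → voiced, matching voiced) — only voicing changes, and always toward the following segment.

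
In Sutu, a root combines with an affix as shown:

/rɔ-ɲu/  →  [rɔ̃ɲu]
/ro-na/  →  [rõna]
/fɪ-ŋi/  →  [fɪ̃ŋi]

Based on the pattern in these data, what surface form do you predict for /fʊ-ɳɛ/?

[fʊ̃ɳɛ]

The data show regressive nasality assimilation (vowel nasalisation): /ɔ/ → [ɔ̃] before /ɲ/; /o/ → [õ] before /n/; /ɪ/ → [ɪ̃] before /ŋ/ — a vowel is nasalised by an immediately following nasal consonant.
The vowel /ʊ/ is adjacent to the following nasal /ɳ/, so it acquires [+nasal] and surfaces as [ʊ̃].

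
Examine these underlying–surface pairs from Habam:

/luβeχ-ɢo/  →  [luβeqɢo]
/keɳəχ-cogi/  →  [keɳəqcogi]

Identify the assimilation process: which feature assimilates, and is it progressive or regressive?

Underlying /χ/ is realised as [q] next to /ɢ/; /ɢ/ itself does not change.
/χ/ is a fricative while /ɢ/ is a stop; the output [q] is a stop, matching the trigger — so the feature that spreads is manner.
Place and voice are unchanged, so the assimilation is partial, not total.
The other alternating form patterns the same way: /χ/ → [q] before /c/ (fricative → stop, matching a stop) — only manner changes, and always toward the following segment.
Since the segment that changes precedes the conditioning segment, the assimilation is regressive.

regressive manner assimilation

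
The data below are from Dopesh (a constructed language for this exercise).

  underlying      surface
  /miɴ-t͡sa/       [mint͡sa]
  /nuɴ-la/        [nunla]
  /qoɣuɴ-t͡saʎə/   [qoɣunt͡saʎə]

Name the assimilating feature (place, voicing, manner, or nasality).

Underlying /ɴ/ is realised as [n] next to /t͡s/; /t͡s/ itself does not change.
/ɴ/ is uvular while /t͡s/ is alveolar; the output [n] is alveolar, matching the trigger — so the feature that spreads is place.
The same holds elsewhere in the data: /ɴ/ → [n] before /l/ (uvular → alveolar, matching alveolar) — only place changes, and always toward the following segment.

place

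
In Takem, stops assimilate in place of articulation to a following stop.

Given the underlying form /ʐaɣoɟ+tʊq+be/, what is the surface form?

The rule targets /ɟ/ (voiced palatal stop), which sits before the trigger /t/ (alveolar).
A voiced alveolar stop is [d], so the surface segment is [d].
The same rule applies at the second boundary: /q/ → [p] next to /b/.

[ʐaɣodtʊpbe]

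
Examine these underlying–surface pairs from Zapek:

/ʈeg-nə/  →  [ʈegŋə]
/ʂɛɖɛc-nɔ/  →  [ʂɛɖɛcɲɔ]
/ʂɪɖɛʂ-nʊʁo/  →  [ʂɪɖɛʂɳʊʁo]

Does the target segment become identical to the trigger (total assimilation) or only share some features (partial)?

partial assimilation

The segment that alternates is /n/, which surfaces as [ŋ] when adjacent to /g/.
/n/ is alveolar while /g/ is velar; the output [ŋ] is velar, matching the trigger — so the feature that spreads is place.
Manner and voice are unchanged, so the assimilation is partial, not total.
Checking the remaining alternations: /n/ → [ɲ] after /c/ (alveolar → palatal, matching palatal); /n/ → [ɳ] after /ʂ/ (alveolar → retroflex, matching retroflex) — only place changes, and always toward the preceding segment.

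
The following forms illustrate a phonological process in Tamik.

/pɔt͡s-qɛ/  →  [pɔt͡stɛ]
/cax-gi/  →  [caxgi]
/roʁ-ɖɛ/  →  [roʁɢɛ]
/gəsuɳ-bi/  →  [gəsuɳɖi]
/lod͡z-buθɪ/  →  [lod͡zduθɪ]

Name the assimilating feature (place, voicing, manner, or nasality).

The segment that alternates is /q/, which surfaces as [t] when adjacent to /t͡s/.
/q/ is uvular while /t͡s/ is alveolar; the output [t] is alveolar, matching the trigger — so the feature that spreads is place.
Checking the remaining alternations: /ɖ/ → [ɢ] after /ʁ/ (retroflex → uvular, matching uvular); /b/ → [ɖ] after /ɳ/ (bilabial → retroflex, matching retroflex); /b/ → [d] after /d͡z/ (bilabial → alveolar, matching alveolar) — only place changes, and always toward the preceding segment.
No alternation appears in [caxgi]: there the adjacent consonants already agree in place (/g/ and /x/ are both velar), so this form is consistent with the same rule.

place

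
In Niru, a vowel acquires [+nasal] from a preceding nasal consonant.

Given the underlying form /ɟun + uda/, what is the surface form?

[ɟunũda]

The vowel /u/ is adjacent to the preceding nasal /n/, so it acquires [+nasal] and surfaces as [ũ].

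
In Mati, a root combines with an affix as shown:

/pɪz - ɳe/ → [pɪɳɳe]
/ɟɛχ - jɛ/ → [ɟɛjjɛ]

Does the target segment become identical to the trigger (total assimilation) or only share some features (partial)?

The segment that alternates is /z/, which surfaces as [ɳ] when adjacent to /ɳ/.
The output [ɳ] is identical to the trigger /ɳ/ — every feature (place, manner, voicing) has been copied — so this is total assimilation.
The remaining alternation confirms this: /χ/ → [j] before /j/ — in each case the output is a copy of the following consonant.

total assimilation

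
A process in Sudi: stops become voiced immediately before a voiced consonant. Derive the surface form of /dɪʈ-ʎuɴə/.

/ʈ/ is a voiceless retroflex stop. The following trigger /ʎ/ is voiced, so /ʈ/ must become voiced as well.
Changing only its voicing to voiced gives [ɖ] — the voiced retroflex stop.

[dɪɖʎuɴə]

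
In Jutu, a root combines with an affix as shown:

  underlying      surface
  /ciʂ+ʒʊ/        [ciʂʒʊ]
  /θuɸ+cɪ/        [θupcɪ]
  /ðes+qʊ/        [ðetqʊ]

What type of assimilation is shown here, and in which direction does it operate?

Underlying /ɸ/ is realised as [p] next to /c/; /c/ itself does not change.
The change fricative → stop matches the manner of the following /c/, identifying this as manner assimilation.
Place and voice are unchanged, so the assimilation is partial, not total.
Checking the remaining alternation: /s/ → [t] before /q/ (fricative → stop, matching a stop) — only manner changes, and always toward the following segment.
No alternation appears in [ciʂʒʊ]: there the adjacent consonants already agree in manner (/ʂ/ and /ʒ/ are both fricatives), so this form is consistent with the same rule.
Since the segment that changes precedes the conditioning segment, the assimilation is regressive.

regressive manner assimilation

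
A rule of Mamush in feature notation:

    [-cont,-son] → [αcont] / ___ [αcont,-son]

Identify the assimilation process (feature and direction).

The shared variable α links the value of [cont] on the target to that of the neighbouring obstruent. [cont] distinguishes stops from fricatives — a manner-of-articulation feature — so this is manner assimilation.
The conditioning segment sits to the right of the focus bar, meaning the trigger follows the segment that changes — regressive assimilation.

regressive manner assimilation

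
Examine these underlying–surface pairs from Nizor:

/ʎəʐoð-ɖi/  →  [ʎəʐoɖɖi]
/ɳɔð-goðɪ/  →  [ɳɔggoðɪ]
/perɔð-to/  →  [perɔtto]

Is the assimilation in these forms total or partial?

Comparing underlying and surface forms, /ð/ → [ɖ] is the alternation; the neighbouring /ɖ/ is constant.
The output [ɖ] is identical to the trigger /ɖ/ — every feature (place, manner, voicing) has been copied — so this is total assimilation.
The remaining alternations confirm this: /ð/ → [g] before /g/; /ð/ → [t] before /t/ — in each case the output is a copy of the following consonant.

total assimilation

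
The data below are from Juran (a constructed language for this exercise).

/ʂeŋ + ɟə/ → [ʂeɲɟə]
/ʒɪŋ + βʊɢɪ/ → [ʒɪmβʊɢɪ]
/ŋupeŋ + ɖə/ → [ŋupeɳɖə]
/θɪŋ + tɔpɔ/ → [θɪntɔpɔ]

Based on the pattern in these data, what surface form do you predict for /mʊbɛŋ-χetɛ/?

The data show regressive place assimilation: /ŋ/ → [ɲ] before /ɟ/; /ŋ/ → [m] before /β/; /ŋ/ → [ɳ] before /ɖ/; /ŋ/ → [n] before /t/. In each pair only place changes, matching the following consonant, while manner and voice stay constant.
The rule targets /ŋ/ (voiced velar nasal), which sits before the trigger /χ/ (uvular).
A voiced uvular nasal is [ɴ], so the surface segment is [ɴ].

[mʊbɛɴχetɛ]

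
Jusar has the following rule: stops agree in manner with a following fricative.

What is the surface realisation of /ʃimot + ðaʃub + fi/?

[ʃimosðaʃuβfi]

The rule targets /t/ (voiceless alveolar stop), which sits before the trigger /ð/ (fricative).
A voiceless alveolar fricative is [s], so the surface segment is [s].
At the second juncture, /b/ likewise becomes [β] adjacent to /f/.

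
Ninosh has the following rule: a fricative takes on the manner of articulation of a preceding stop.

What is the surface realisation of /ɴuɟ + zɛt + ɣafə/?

[ɴuɟdɛtgafə]

The rule targets /z/ (voiced alveolar fricative), which sits after the trigger /ɟ/ (stop).
A voiced alveolar stop is [d], so the surface segment is [d].
The same rule applies at the second boundary: /ɣ/ → [g] next to /t/.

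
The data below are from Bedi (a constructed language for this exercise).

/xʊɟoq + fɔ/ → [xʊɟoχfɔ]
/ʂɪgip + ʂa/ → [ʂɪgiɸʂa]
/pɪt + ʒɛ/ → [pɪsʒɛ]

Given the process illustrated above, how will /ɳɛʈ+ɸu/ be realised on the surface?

[ɳɛʂɸu]

The data show regressive manner assimilation: /q/ → [χ] before /f/; /p/ → [ɸ] before /ʂ/; /t/ → [s] before /ʒ/. In each pair only manner changes, matching the following consonant, while place and voice stay constant.
The rule targets /ʈ/ (voiceless retroflex stop), which sits before the trigger /ɸ/ (fricative).
Changing only its manner to fricative gives [ʂ] — the voiceless retroflex fricative.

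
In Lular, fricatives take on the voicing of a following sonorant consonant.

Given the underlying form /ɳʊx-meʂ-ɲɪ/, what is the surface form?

The rule targets /x/ (voiceless velar fricative), which sits before the trigger /m/ (voiced).
A voiced velar fricative is [ɣ], so the surface segment is [ɣ].
The same rule applies at the second boundary: /ʂ/ → [ʐ] next to /ɲ/.

[ɳʊɣmeʐɲɪ]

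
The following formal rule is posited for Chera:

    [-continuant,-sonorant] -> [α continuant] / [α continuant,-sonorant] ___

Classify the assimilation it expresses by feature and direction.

progressive manner assimilation

The shared variable α links the value of [continuant] on the target to that of the neighbouring obstruent. [continuant] distinguishes stops from fricatives — a manner-of-articulation feature — so this is manner assimilation.
Since the environment is written before the underscore, the trigger precedes the target; the direction is progressive.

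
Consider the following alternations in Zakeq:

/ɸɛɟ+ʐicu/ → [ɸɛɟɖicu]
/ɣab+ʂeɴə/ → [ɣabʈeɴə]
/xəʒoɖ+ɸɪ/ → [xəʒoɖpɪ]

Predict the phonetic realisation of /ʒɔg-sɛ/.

[ʒɔgtɛ]

The data show progressive manner assimilation: /ʐ/ → [ɖ] after /ɟ/; /ʂ/ → [ʈ] after /b/; /ɸ/ → [p] after /ɖ/. In each pair only manner changes, matching the preceding consonant, while place and voice stay constant.
The rule targets /s/ (voiceless alveolar fricative), which sits after the trigger /g/ (stop).
The voiceless alveolar stop is [t], so /s/ → [t].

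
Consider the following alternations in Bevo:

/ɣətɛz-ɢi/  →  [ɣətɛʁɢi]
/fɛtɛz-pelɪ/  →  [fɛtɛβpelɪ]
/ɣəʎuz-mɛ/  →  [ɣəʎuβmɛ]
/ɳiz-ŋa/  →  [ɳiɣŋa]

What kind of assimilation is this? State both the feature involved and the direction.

regressive place assimilation

Underlying /z/ is realised as [ʁ] next to /ɢ/; /ɢ/ itself does not change.
The change alveolar → uvular matches the place of the following /ɢ/, identifying this as place assimilation.
Manner and voice are unchanged, so the assimilation is partial, not total.
The other alternating forms pattern the same way: /z/ → [β] before /p/ (alveolar → bilabial, matching bilabial); /z/ → [β] before /m/ (alveolar → bilabial, matching bilabial); /z/ → [ɣ] before /ŋ/ (alveolar → velar, matching velar) — only place changes, and always toward the following segment.
The trigger is the following segment, so the direction is regressive (anticipatory).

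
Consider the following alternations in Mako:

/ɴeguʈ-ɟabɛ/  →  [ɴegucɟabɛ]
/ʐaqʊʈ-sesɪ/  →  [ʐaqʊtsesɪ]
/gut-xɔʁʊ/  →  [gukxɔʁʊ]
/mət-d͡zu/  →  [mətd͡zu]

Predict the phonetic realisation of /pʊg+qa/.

The data show regressive place assimilation: /ʈ/ → [c] before /ɟ/; /ʈ/ → [t] before /s/; /t/ → [k] before /x/. In each pair only place changes, matching the following consonant, while manner and voice stay constant.
No alternation appears in [mətd͡zu]: there the adjacent consonants already agree in place (/t/ and /d͡z/ are both alveolar), so this form is consistent with the same rule.
/g/ is a voiced velar stop. The following trigger /q/ is uvular, so /g/ must become uvular as well.
The voiced uvular stop is [ɢ], so /g/ → [ɢ].

[pʊɢqa]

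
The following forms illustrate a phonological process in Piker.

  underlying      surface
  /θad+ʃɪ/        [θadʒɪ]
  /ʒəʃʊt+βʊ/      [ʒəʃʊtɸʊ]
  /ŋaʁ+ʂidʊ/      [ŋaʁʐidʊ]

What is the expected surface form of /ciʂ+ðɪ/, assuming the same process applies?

[ciʂθɪ]

The data show progressive voicing assimilation: /ʃ/ → [ʒ] after /d/; /β/ → [ɸ] after /t/; /ʂ/ → [ʐ] after /ʁ/. In each pair only voicing changes, matching the preceding consonant, while place and manner stay constant.
/ð/ is a voiced dental fricative. The preceding trigger /ʂ/ is voiceless, so /ð/ must become voiceless as well.
Changing only its voicing to voiceless gives [θ] — the voiceless dental fricative.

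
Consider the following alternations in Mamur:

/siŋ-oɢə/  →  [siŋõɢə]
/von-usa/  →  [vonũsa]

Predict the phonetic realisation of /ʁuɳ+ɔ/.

[ʁuɳɔ̃]

The data show progressive nasality assimilation (vowel nasalisation): /o/ → [õ] after /ŋ/; /u/ → [ũ] after /n/ — a vowel is nasalised by an immediately preceding nasal consonant.
The vowel /ɔ/ is adjacent to the preceding nasal /ɳ/, so it acquires [+nasal] and surfaces as [ɔ̃].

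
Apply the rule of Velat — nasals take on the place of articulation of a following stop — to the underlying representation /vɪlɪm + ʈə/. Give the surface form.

[vɪlɪɳʈə]

The rule targets /m/ (voiced bilabial nasal), which sits before the trigger /ʈ/ (retroflex).
Changing only its place to retroflex gives [ɳ] — the voiced retroflex nasal.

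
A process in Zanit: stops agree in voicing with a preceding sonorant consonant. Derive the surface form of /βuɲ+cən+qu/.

[βuɲɟənɢu]

/c/ is a voiceless palatal stop. The preceding trigger /ɲ/ is voiced, so /c/ must become voiced as well.
The voiced palatal stop is [ɟ], so /c/ → [ɟ].
At the second juncture, /q/ likewise becomes [ɢ] adjacent to /n/.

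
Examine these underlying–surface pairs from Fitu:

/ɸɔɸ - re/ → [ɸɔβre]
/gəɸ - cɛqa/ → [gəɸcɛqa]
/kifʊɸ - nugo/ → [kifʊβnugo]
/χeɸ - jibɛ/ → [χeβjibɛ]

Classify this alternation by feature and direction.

regressive voicing assimilation

Comparing underlying and surface forms, /ɸ/ → [β] is the alternation; the neighbouring /r/ is constant.
The change voiceless → voiced matches the voicing of the following /r/, identifying this as voicing assimilation.
Place and manner are unchanged, so the assimilation is partial, not total.
The same holds elsewhere in the data: /ɸ/ → [β] before /n/ (voiceless → voiced, matching voiced); /ɸ/ → [β] before /j/ (voiceless → voiced, matching voiced) — only voicing changes, and always toward the following segment.
No alternation appears in [gəɸcɛqa]: there the adjacent consonants already agree in voicing (/ɸ/ and /c/ are both voiceless), so this form is consistent with the same rule.
The trigger is the following segment, so the direction is regressive (anticipatory).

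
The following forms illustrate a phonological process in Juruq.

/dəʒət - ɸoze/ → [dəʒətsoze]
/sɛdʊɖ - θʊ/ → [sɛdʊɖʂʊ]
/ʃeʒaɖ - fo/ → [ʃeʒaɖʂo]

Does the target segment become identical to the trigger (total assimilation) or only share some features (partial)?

The segment that alternates is /ɸ/, which surfaces as [s] when adjacent to /t/.
/ɸ/ is bilabial while /t/ is alveolar; the output [s] is alveolar, matching the trigger — so the feature that spreads is place.
Manner and voice are unchanged, so the assimilation is partial, not total.
Checking the remaining alternations: /θ/ → [ʂ] after /ɖ/ (dental → retroflex, matching retroflex); /f/ → [ʂ] after /ɖ/ (labiodental → retroflex, matching retroflex) — only place changes, and always toward the preceding segment.

partial assimilation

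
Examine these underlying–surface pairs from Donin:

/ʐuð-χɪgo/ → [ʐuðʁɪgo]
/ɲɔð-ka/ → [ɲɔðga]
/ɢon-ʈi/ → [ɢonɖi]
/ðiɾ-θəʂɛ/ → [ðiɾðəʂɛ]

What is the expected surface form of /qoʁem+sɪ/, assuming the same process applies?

The data show progressive voicing assimilation: /χ/ → [ʁ] after /ð/; /k/ → [g] after /ð/; /ʈ/ → [ɖ] after /n/; /θ/ → [ð] after /ɾ/. In each pair only voicing changes, matching the preceding consonant, while place and manner stay constant.
The rule targets /s/ (voiceless alveolar fricative), which sits after the trigger /m/ (voiced).
The voiced alveolar fricative is [z], so /s/ → [z].

[qoʁemzɪ]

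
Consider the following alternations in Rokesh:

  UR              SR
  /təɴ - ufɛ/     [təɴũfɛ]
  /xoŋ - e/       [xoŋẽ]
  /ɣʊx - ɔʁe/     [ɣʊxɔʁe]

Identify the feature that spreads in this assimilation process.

The vowel /u/ surfaces as nasalised [ũ] next to the preceding nasal /ɴ/ — it has acquired the [+nasal] feature of its neighbour.
Likewise in the remaining data: /e/ → [ẽ] after /ŋ/ — each time a vowel is nasalised next to a preceding nasal.
No change occurs in [ɣʊxɔʁe] because the vowel at the boundary is adjacent to an oral consonant, not a nasal (/ɔ/ next to /x/).

nasality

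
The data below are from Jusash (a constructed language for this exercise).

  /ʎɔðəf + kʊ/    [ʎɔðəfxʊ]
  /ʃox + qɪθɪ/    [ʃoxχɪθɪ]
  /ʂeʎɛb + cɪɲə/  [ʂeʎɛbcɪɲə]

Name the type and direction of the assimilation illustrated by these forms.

progressive manner assimilation

Underlying /k/ is realised as [x] next to /f/; /f/ itself does not change.
The change stop → fricative matches the manner of the preceding /f/, identifying this as manner assimilation.
Place and voice are unchanged, so the assimilation is partial, not total.
Checking the remaining alternation: /q/ → [χ] after /x/ (stop → fricative, matching a fricative) — only manner changes, and always toward the preceding segment.
Nothing changes in [ʂeʎɛbcɪɲə]: there the adjacent consonants already agree in manner (/c/ and /b/ are both stops), so this form is consistent with the same rule.
The trigger is the preceding segment, so the direction is progressive (perseverative).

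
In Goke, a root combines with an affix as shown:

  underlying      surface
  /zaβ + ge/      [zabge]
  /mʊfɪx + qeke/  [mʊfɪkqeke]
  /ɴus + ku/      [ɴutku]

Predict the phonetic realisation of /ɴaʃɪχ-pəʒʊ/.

[ɴaʃɪqpəʒʊ]

The data show regressive manner assimilation: /β/ → [b] before /g/; /x/ → [k] before /q/; /s/ → [t] before /k/. In each pair only manner changes, matching the following consonant, while place and voice stay constant.
/χ/ is a voiceless uvular fricative. The following trigger /p/ is a stop, so /χ/ must become a stop as well.
The voiceless uvular stop is [q], so /χ/ → [q].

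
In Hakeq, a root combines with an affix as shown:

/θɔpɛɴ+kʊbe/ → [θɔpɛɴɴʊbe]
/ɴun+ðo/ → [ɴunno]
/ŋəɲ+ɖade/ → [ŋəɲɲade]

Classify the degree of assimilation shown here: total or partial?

Underlying /k/ is realised as [ɴ] next to /ɴ/; /ɴ/ itself does not change.
The output [ɴ] is identical to the trigger /ɴ/ — every feature (place, manner, voicing) has been copied — so this is total assimilation.
The other forms behave the same way: /ð/ → [n] after /n/; /ɖ/ → [ɲ] after /ɲ/ — in each case the output is a copy of the preceding consonant.

total assimilation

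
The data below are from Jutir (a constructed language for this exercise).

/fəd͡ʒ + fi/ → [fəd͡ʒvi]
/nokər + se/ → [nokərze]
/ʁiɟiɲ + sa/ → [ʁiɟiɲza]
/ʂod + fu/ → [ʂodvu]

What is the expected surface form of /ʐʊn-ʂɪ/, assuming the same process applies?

[ʐʊnʐɪ]

The data show progressive voicing assimilation: /f/ → [v] after /d͡ʒ/; /s/ → [z] after /r/; /s/ → [z] after /ɲ/; /f/ → [v] after /d/. In each pair only voicing changes, matching the preceding consonant, while place and manner stay constant.
/ʂ/ is a voiceless retroflex fricative. The preceding trigger /n/ is voiced, so /ʂ/ must become voiced as well.
A voiced retroflex fricative is [ʐ], so the surface segment is [ʐ].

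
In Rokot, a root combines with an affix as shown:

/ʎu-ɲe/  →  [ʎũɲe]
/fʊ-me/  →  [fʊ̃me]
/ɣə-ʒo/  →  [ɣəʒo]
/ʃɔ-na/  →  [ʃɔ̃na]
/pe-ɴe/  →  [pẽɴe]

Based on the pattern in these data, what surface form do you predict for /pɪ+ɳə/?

[pɪ̃ɳə]

The data show regressive nasality assimilation (vowel nasalisation): /u/ → [ũ] before /ɲ/; /ʊ/ → [ʊ̃] before /m/; /ɔ/ → [ɔ̃] before /n/; /e/ → [ẽ] before /ɴ/ — a vowel is nasalised by an immediately following nasal consonant.
No change occurs in [ɣəʒo] because the vowel at the boundary is adjacent to an oral consonant, not a nasal (/ə/ next to /ʒ/).
The vowel /ɪ/ is adjacent to the following nasal /ɳ/, so it acquires [+nasal] and surfaces as [ɪ̃].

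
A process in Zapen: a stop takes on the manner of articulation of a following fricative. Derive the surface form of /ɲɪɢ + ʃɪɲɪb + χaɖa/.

[ɲɪʁʃɪɲɪβχaɖa]

/ɢ/ is a voiced uvular stop. The following trigger /ʃ/ is a fricative, so /ɢ/ must become a fricative as well.
A voiced uvular fricative is [ʁ], so the surface segment is [ʁ].
At the second juncture, /b/ likewise becomes [β] adjacent to /χ/.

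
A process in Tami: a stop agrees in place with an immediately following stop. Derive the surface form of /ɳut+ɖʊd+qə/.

[ɳuʈɖʊɢqə]

The rule targets /t/ (voiceless alveolar stop), which sits before the trigger /ɖ/ (retroflex).
A voiceless retroflex stop is [ʈ], so the surface segment is [ʈ].
At the second juncture, /d/ likewise becomes [ɢ] adjacent to /q/.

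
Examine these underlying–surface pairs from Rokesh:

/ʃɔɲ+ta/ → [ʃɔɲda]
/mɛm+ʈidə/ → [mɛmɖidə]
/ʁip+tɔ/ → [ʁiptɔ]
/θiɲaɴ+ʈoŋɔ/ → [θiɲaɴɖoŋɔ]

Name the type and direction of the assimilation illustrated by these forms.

progressive voicing assimilation

Comparing underlying and surface forms, /t/ → [d] is the alternation; the neighbouring /ɲ/ is constant.
/t/ is voiceless while /ɲ/ is voiced; the output [d] is voiced, matching the trigger — so the feature that spreads is voicing.
Place and manner are unchanged, so the assimilation is partial, not total.
Checking the remaining alternations: /ʈ/ → [ɖ] after /m/ (voiceless → voiced, matching voiced); /ʈ/ → [ɖ] after /ɴ/ (voiceless → voiced, matching voiced) — only voicing changes, and always toward the preceding segment.
No alternation appears in [ʁiptɔ]: there the adjacent consonants already agree in voicing (/t/ and /p/ are both voiceless), so this form is consistent with the same rule.
Since the segment that changes follows the conditioning segment, the assimilation is progressive.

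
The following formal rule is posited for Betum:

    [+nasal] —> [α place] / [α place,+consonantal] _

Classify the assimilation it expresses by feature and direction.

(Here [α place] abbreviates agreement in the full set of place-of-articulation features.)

The rule copies the place features (abbreviated [place]) from the environment onto the target, so the assimilating feature is place.
Since the environment is written before the underscore, the trigger precedes the target; the direction is progressive.

progressive place assimilation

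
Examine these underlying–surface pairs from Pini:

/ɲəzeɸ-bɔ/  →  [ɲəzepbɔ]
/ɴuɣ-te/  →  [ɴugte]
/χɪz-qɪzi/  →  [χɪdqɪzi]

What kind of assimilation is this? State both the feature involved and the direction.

regressive manner assimilation

The segment that alternates is /ɸ/, which surfaces as [p] when adjacent to /b/.
The change fricative → stop matches the manner of the following /b/, identifying this as manner assimilation.
Place and voice are unchanged, so the assimilation is partial, not total.
The same holds elsewhere in the data: /ɣ/ → [g] before /t/ (fricative → stop, matching a stop); /z/ → [d] before /q/ (fricative → stop, matching a stop) — only manner changes, and always toward the following segment.
Since the segment that changes precedes the conditioning segment, the assimilation is regressive.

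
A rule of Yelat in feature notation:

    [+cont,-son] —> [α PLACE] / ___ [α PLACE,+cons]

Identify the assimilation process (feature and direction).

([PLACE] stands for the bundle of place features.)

regressive place assimilation

The shared variable α links the value of the place features (abbreviated [PLACE]) on the target to the same value on the neighbouring segment, so place is the feature that assimilates.
Since the environment is written after the underscore, the trigger follows the target; the direction is regressive.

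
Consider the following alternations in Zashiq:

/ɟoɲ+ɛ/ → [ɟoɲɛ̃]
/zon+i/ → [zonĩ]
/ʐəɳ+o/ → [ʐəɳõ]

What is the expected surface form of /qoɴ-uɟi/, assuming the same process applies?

[qoɴũɟi]

The data show progressive nasality assimilation (vowel nasalisation): /ɛ/ → [ɛ̃] after /ɲ/; /i/ → [ĩ] after /n/; /o/ → [õ] after /ɳ/ — a vowel is nasalised by an immediately preceding nasal consonant.
The vowel /u/ is adjacent to the preceding nasal /ɴ/, so it acquires [+nasal] and surfaces as [ũ].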